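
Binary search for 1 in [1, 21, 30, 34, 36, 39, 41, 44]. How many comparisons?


Search for 1:
[0,7] mid=3 arr[3]=34
[0,2] mid=1 arr[1]=21
[0,0] mid=0 arr[0]=1
Total: 3 comparisons


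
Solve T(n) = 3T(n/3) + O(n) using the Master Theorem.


a=3, b=3, c=1. log_3(3)=1 = c=1. Case 2: O(n^c log n) = O(n log n)
Complexity: O(n log n)


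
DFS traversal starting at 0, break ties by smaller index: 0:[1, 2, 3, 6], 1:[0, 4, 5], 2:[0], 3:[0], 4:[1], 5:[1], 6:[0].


DFS stack-based: start with [0]
Visit order: [0, 1, 4, 5, 2, 3, 6]


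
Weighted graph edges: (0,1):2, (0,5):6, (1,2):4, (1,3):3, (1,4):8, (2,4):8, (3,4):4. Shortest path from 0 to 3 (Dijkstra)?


Dijkstra from 0:
Distances: {0: 0, 1: 2, 2: 6, 3: 5, 4: 9, 5: 6}
Shortest distance to 3 = 5, path = [0, 1, 3]


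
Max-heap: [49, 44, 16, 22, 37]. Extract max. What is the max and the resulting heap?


Max = 49
Replace root with last, heapify down
Resulting heap: [44, 37, 16, 22]


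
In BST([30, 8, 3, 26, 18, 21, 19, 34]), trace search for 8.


BST root = 30
Search for 8: compare at each node
Path: [30, 8]


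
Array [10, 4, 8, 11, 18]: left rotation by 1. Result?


Left rotate by 1: [4, 8, 11, 18, 10]


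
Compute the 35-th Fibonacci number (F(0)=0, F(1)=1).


F(n)=F(n-1)+F(n-2)
...F(33)=3524578, F(34)=5702887, F(35)=9227465


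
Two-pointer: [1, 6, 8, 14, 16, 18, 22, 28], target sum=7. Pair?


Two pointers: lo=0, hi=7
Found pair: (1, 6) summing to 7


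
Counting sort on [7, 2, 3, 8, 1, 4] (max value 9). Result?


Count array: [0, 1, 1, 1, 1, 0, 0, 1, 1, 0]
Reconstruct: [1, 2, 3, 4, 7, 8]


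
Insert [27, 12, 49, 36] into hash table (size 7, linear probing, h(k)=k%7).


Insertions: 27->slot 6; 12->slot 5; 49->slot 0; 36->slot 1
Table: [49, 36, None, None, None, 12, 27]


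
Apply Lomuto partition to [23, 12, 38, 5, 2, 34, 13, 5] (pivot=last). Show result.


Elements <= 5 go left of pivot.
Result: [5, 2, 5, 23, 12, 34, 13, 38], pivot at index 2


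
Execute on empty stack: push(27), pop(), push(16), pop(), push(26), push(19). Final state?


push(27) -> [27]
pop() returns 27 -> []
push(16) -> [16]
pop() returns 16 -> []
push(26) -> [26]
push(19) -> [26, 19]
Final stack (bottom to top): [26, 19]


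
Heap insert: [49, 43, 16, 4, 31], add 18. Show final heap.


Append 18: [49, 43, 16, 4, 31, 18]
Bubble up: swap idx 5(18) with idx 2(16)
Result: [49, 43, 18, 4, 31, 16]


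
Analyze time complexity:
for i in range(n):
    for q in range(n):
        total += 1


Per nesting level: O(n) * O(n) = O(n^2)
Complexity: O(n^2)


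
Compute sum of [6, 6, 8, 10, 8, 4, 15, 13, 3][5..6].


Prefix sums: [0, 6, 12, 20, 30, 38, 42, 57, 70, 73]
Sum[5..6] = prefix[7] - prefix[5] = 57 - 38 = 19


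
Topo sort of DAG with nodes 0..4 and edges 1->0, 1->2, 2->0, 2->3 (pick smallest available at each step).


Kahn's algorithm, process smallest node first
Order: [1, 2, 0, 3, 4]


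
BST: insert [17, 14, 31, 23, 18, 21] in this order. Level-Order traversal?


Root = 17; build tree by BST insertion.
Level-Order traversal: [17, 14, 31, 23, 18, 21]


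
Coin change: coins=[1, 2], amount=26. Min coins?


dp[0]=0; dp[i]=1+min(dp[i-c] for c in coins)
...dp[21]=11, dp[22]=11, dp[23]=12, dp[24]=12, dp[25]=13, dp[26]=13
Minimum coins for 26 = 13


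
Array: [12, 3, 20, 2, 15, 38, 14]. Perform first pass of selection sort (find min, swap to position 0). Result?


After one pass: [2, 3, 20, 12, 15, 38, 14]


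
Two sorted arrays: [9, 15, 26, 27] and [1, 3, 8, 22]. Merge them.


Compare heads, take smaller each step.
Merged: [1, 3, 8, 9, 15, 22, 26, 27]


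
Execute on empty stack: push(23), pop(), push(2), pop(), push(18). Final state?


push(23) -> [23]
pop() returns 23 -> []
push(2) -> [2]
pop() returns 2 -> []
push(18) -> [18]
Final stack (bottom to top): [18]


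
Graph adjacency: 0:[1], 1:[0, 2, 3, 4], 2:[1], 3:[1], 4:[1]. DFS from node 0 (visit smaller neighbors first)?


DFS stack-based: start with [0]
Visit order: [0, 1, 2, 3, 4]


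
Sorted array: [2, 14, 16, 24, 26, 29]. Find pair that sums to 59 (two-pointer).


Two pointers: lo=0, hi=5
No pair sums to 59


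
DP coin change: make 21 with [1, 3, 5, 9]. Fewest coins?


dp[0]=0; dp[i]=1+min(dp[i-c] for c in coins)
...dp[16]=4, dp[17]=3, dp[18]=2, dp[19]=3, dp[20]=4, dp[21]=3
Minimum coins for 21 = 3


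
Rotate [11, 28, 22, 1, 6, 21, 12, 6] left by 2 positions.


Left rotate by 2: [22, 1, 6, 21, 12, 6, 11, 28]


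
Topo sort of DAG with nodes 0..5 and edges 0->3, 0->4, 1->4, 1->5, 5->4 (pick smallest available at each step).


Kahn's algorithm, process smallest node first
Order: [0, 1, 2, 3, 5, 4]


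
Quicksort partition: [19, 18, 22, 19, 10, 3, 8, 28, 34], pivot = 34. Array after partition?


Elements <= 34 go left of pivot.
Result: [19, 18, 22, 19, 10, 3, 8, 28, 34], pivot at index 8


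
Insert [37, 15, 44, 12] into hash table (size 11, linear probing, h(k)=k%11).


Insertions: 37->slot 4; 15->slot 5; 44->slot 0; 12->slot 1
Table: [44, 12, None, None, 37, 15, None, None, None, None, None]


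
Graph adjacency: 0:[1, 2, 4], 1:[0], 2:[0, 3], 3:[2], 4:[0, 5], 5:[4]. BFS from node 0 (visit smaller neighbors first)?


BFS queue: start with [0]
Visit order: [0, 1, 2, 4, 3, 5]


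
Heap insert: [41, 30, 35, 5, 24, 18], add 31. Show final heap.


Append 31: [41, 30, 35, 5, 24, 18, 31]
Bubble up: no swaps needed
Result: [41, 30, 35, 5, 24, 18, 31]


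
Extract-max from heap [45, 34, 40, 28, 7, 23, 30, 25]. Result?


Max = 45
Replace root with last, heapify down
Resulting heap: [40, 34, 30, 28, 7, 23, 25]


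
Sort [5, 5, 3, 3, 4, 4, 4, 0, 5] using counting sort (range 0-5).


Count array: [1, 0, 0, 2, 3, 3]
Reconstruct: [0, 3, 3, 4, 4, 4, 5, 5, 5]


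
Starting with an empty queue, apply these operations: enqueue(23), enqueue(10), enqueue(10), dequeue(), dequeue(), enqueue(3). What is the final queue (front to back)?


enqueue(23) -> [23]
enqueue(10) -> [23, 10]
enqueue(10) -> [23, 10, 10]
dequeue() returns 23 -> [10, 10]
dequeue() returns 10 -> [10]
enqueue(3) -> [10, 3]
Final queue (front to back): [10, 3]


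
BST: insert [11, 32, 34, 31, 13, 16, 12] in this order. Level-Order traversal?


Root = 11; build tree by BST insertion.
Level-Order traversal: [11, 32, 31, 34, 13, 12, 16]


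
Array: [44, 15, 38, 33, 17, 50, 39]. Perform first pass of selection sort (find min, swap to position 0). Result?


After one pass: [15, 44, 38, 33, 17, 50, 39]


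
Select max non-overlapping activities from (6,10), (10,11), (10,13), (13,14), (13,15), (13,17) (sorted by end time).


Greedy: pick earliest-ending, then skip overlaps.
Selected (3 activities): [(6, 10), (10, 11), (13, 14)]


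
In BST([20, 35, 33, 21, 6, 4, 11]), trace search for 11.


BST root = 20
Search for 11: compare at each node
Path: [20, 6, 11]


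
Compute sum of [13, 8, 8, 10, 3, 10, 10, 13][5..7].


Prefix sums: [0, 13, 21, 29, 39, 42, 52, 62, 75]
Sum[5..7] = prefix[8] - prefix[5] = 75 - 42 = 33


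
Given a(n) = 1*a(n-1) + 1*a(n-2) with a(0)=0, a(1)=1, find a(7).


Build bottom-up:
...a(5)=5, a(6)=8, a(7)=1*8+1*5=13


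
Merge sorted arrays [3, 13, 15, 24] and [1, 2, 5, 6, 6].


Compare heads, take smaller each step.
Merged: [1, 2, 3, 5, 6, 6, 13, 15, 24]


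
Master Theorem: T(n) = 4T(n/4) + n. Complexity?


a=4, b=4, c=1. log_4(4)=1 = c=1. Case 2: O(n^c log n) = O(n log n)
Complexity: O(n log n)


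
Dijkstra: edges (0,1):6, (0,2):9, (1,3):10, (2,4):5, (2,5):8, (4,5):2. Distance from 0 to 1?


Dijkstra from 0:
Distances: {0: 0, 1: 6, 2: 9, 3: 16, 4: 14, 5: 16}
Shortest distance to 1 = 6, path = [0, 1]


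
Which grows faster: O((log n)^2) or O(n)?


polylogarithmic grows slower than linear
O((log n)^2) is asymptotically smaller; O(n) grows faster


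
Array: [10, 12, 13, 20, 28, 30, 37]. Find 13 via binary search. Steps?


Search for 13:
[0,6] mid=3 arr[3]=20
[0,2] mid=1 arr[1]=12
[2,2] mid=2 arr[2]=13
Total: 3 comparisons


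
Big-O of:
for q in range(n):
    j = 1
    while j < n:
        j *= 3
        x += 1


Per nesting level: O(n) * O(log n) = O(n log n)
Complexity: O(n log n)


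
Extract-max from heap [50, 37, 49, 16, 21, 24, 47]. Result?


Max = 50
Replace root with last, heapify down
Resulting heap: [49, 37, 47, 16, 21, 24]


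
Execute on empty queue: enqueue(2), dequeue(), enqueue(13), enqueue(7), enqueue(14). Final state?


enqueue(2) -> [2]
dequeue() returns 2 -> []
enqueue(13) -> [13]
enqueue(7) -> [13, 7]
enqueue(14) -> [13, 7, 14]
Final queue (front to back): [13, 7, 14]


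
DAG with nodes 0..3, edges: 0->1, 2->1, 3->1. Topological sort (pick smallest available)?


Kahn's algorithm, process smallest node first
Order: [0, 2, 3, 1]


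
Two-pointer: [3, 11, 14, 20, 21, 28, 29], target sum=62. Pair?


Two pointers: lo=0, hi=6
No pair sums to 62


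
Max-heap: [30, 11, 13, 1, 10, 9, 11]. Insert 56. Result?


Append 56: [30, 11, 13, 1, 10, 9, 11, 56]
Bubble up: swap idx 7(56) with idx 3(1); swap idx 3(56) with idx 1(11); swap idx 1(56) with idx 0(30)
Result: [56, 30, 13, 11, 10, 9, 11, 1]


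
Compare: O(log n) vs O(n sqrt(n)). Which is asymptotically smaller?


logarithmic grows slower than n^1.5
O(log n) is asymptotically smaller; O(n sqrt(n)) grows faster


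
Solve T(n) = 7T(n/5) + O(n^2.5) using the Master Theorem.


a=7, b=5, c=2.5. log_5(7)=1.209 < c=2.5. Case 3: O(n^c) = O(n^2.500)
Complexity: O(n^2.500)


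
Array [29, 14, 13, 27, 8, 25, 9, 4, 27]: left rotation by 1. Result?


Left rotate by 1: [14, 13, 27, 8, 25, 9, 4, 27, 29]


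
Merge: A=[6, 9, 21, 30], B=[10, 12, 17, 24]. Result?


Compare heads, take smaller each step.
Merged: [6, 9, 10, 12, 17, 21, 24, 30]


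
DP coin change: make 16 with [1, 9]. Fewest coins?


dp[0]=0; dp[i]=1+min(dp[i-c] for c in coins)
...dp[11]=3, dp[12]=4, dp[13]=5, dp[14]=6, dp[15]=7, dp[16]=8
Minimum coins for 16 = 8


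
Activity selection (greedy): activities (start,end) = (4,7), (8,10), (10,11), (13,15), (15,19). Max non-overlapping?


Greedy: pick earliest-ending, then skip overlaps.
Selected (5 activities): [(4, 7), (8, 10), (10, 11), (13, 15), (15, 19)]


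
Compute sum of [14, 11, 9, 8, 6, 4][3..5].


Prefix sums: [0, 14, 25, 34, 42, 48, 52]
Sum[3..5] = prefix[6] - prefix[3] = 52 - 34 = 18


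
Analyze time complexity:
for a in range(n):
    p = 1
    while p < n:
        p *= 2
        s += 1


Per nesting level: O(n) * O(log n) = O(n log n)
Complexity: O(n log n)


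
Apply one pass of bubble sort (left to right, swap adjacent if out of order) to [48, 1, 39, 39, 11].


After one pass: [1, 39, 39, 11, 48]


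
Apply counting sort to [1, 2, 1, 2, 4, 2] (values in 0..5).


Count array: [0, 2, 3, 0, 1, 0]
Reconstruct: [1, 1, 2, 2, 2, 4]


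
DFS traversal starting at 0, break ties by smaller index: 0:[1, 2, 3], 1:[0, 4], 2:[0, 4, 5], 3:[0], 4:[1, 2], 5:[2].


DFS stack-based: start with [0]
Visit order: [0, 1, 4, 2, 5, 3]


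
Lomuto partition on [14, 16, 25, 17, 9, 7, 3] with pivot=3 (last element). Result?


Elements <= 3 go left of pivot.
Result: [3, 16, 25, 17, 9, 7, 14], pivot at index 0


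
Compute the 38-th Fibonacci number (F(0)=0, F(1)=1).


F(n)=F(n-1)+F(n-2)
...F(36)=14930352, F(37)=24157817, F(38)=39088169


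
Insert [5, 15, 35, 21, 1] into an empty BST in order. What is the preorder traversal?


Root = 5; build tree by BST insertion.
Preorder traversal: [5, 1, 15, 35, 21]


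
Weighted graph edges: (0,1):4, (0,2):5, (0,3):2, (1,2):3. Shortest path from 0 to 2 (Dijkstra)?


Dijkstra from 0:
Distances: {0: 0, 1: 4, 2: 5, 3: 2}
Shortest distance to 2 = 5, path = [0, 2]


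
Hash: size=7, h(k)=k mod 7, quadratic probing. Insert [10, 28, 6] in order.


Insertions: 10->slot 3; 28->slot 0; 6->slot 6
Table: [28, None, None, 10, None, None, 6]


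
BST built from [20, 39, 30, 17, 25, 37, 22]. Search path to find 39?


BST root = 20
Search for 39: compare at each node
Path: [20, 39]


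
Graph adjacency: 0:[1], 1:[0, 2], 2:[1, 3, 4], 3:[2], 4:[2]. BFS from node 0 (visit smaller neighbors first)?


BFS queue: start with [0]
Visit order: [0, 1, 2, 3, 4]


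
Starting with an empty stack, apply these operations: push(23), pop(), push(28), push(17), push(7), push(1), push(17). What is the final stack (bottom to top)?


push(23) -> [23]
pop() returns 23 -> []
push(28) -> [28]
push(17) -> [28, 17]
push(7) -> [28, 17, 7]
push(1) -> [28, 17, 7, 1]
push(17) -> [28, 17, 7, 1, 17]
Final stack (bottom to top): [28, 17, 7, 1, 17]


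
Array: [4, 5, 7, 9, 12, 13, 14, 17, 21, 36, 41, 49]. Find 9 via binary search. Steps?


Search for 9:
[0,11] mid=5 arr[5]=13
[0,4] mid=2 arr[2]=7
[3,4] mid=3 arr[3]=9
Total: 3 comparisons


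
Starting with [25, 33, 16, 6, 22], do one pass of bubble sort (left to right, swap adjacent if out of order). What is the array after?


After one pass: [25, 16, 6, 22, 33]


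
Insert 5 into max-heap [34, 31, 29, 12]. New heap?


Append 5: [34, 31, 29, 12, 5]
Bubble up: no swaps needed
Result: [34, 31, 29, 12, 5]


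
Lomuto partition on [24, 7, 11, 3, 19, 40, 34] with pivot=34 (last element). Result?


Elements <= 34 go left of pivot.
Result: [24, 7, 11, 3, 19, 34, 40], pivot at index 5


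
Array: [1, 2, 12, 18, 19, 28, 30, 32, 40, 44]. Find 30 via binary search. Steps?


Search for 30:
[0,9] mid=4 arr[4]=19
[5,9] mid=7 arr[7]=32
[5,6] mid=5 arr[5]=28
[6,6] mid=6 arr[6]=30
Total: 4 comparisons


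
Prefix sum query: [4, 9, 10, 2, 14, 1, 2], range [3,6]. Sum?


Prefix sums: [0, 4, 13, 23, 25, 39, 40, 42]
Sum[3..6] = prefix[7] - prefix[3] = 42 - 23 = 19


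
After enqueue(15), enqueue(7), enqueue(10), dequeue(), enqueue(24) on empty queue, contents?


enqueue(15) -> [15]
enqueue(7) -> [15, 7]
enqueue(10) -> [15, 7, 10]
dequeue() returns 15 -> [7, 10]
enqueue(24) -> [7, 10, 24]
Final queue (front to back): [7, 10, 24]


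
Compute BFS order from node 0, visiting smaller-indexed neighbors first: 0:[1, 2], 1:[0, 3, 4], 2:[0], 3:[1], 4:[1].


BFS queue: start with [0]
Visit order: [0, 1, 2, 3, 4]


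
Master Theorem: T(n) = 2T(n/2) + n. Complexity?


a=2, b=2, c=1. log_2(2)=1 = c=1. Case 2: O(n^c log n) = O(n log n)
Complexity: O(n log n)


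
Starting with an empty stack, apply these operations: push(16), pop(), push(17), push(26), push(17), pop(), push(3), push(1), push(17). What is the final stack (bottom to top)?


push(16) -> [16]
pop() returns 16 -> []
push(17) -> [17]
push(26) -> [17, 26]
push(17) -> [17, 26, 17]
pop() returns 17 -> [17, 26]
push(3) -> [17, 26, 3]
push(1) -> [17, 26, 3, 1]
push(17) -> [17, 26, 3, 1, 17]
Final stack (bottom to top): [17, 26, 3, 1, 17]


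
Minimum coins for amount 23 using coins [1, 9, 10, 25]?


dp[0]=0; dp[i]=1+min(dp[i-c] for c in coins)
...dp[18]=2, dp[19]=2, dp[20]=2, dp[21]=3, dp[22]=4, dp[23]=5
Minimum coins for 23 = 5


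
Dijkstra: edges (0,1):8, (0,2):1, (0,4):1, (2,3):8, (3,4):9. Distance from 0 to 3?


Dijkstra from 0:
Distances: {0: 0, 1: 8, 2: 1, 3: 9, 4: 1}
Shortest distance to 3 = 9, path = [0, 2, 3]


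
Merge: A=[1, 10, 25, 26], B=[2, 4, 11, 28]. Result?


Compare heads, take smaller each step.
Merged: [1, 2, 4, 10, 11, 25, 26, 28]


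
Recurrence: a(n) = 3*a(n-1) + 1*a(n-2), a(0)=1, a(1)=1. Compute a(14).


Build bottom-up:
...a(12)=608761, a(13)=2010601, a(14)=3*2010601+1*608761=6640564


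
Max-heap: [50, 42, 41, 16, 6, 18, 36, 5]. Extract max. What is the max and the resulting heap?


Max = 50
Replace root with last, heapify down
Resulting heap: [42, 16, 41, 5, 6, 18, 36]


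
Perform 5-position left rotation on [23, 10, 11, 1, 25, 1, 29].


Left rotate by 5: [1, 29, 23, 10, 11, 1, 25]


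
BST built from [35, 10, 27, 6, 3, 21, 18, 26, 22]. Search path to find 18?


BST root = 35
Search for 18: compare at each node
Path: [35, 10, 27, 21, 18]


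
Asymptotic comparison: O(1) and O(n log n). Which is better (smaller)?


constant grows slower than linearithmic
O(1) is asymptotically smaller; O(n log n) grows faster


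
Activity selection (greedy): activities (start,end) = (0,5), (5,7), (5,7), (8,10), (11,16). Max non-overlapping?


Greedy: pick earliest-ending, then skip overlaps.
Selected (4 activities): [(0, 5), (5, 7), (8, 10), (11, 16)]


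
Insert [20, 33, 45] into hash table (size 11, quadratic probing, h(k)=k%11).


Insertions: 20->slot 9; 33->slot 0; 45->slot 1
Table: [33, 45, None, None, None, None, None, None, None, 20, None]


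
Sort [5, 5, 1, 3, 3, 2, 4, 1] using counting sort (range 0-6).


Count array: [0, 2, 1, 2, 1, 2, 0]
Reconstruct: [1, 1, 2, 3, 3, 4, 5, 5]


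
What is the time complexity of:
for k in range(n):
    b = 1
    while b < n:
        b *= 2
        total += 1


Per nesting level: O(n) * O(log n) = O(n log n)
Complexity: O(n log n)


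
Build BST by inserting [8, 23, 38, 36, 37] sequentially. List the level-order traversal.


Root = 8; build tree by BST insertion.
Level-Order traversal: [8, 23, 38, 36, 37]


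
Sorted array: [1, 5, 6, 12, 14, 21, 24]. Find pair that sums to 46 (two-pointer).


Two pointers: lo=0, hi=6
No pair sums to 46


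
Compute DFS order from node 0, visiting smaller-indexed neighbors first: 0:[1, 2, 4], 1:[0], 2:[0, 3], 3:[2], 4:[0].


DFS stack-based: start with [0]
Visit order: [0, 1, 2, 3, 4]


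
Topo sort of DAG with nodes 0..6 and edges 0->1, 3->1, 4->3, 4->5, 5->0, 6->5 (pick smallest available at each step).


Kahn's algorithm, process smallest node first
Order: [2, 4, 3, 6, 5, 0, 1]


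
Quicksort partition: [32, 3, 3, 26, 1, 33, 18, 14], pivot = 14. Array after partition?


Elements <= 14 go left of pivot.
Result: [3, 3, 1, 14, 32, 33, 18, 26], pivot at index 3


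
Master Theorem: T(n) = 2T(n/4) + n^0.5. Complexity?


a=2, b=4, c=0.5. log_4(2)=0.5 = c=0.5. Case 2: O(n^c log n) = O(sqrt(n) log n)
Complexity: O(sqrt(n) log n)


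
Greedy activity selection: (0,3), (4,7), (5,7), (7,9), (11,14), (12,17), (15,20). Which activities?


Greedy: pick earliest-ending, then skip overlaps.
Selected (5 activities): [(0, 3), (4, 7), (7, 9), (11, 14), (15, 20)]


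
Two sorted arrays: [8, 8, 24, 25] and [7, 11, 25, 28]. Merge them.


Compare heads, take smaller each step.
Merged: [7, 8, 8, 11, 24, 25, 25, 28]


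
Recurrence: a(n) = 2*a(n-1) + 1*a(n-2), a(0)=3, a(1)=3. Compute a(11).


Build bottom-up:
...a(9)=4179, a(10)=10089, a(11)=2*10089+1*4179=24357


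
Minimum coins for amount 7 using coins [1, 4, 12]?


dp[0]=0; dp[i]=1+min(dp[i-c] for c in coins)
...dp[2]=2, dp[3]=3, dp[4]=1, dp[5]=2, dp[6]=3, dp[7]=4
Minimum coins for 7 = 4


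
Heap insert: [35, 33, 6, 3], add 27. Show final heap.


Append 27: [35, 33, 6, 3, 27]
Bubble up: no swaps needed
Result: [35, 33, 6, 3, 27]


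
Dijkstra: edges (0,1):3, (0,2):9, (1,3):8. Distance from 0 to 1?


Dijkstra from 0:
Distances: {0: 0, 1: 3, 2: 9, 3: 11}
Shortest distance to 1 = 3, path = [0, 1]


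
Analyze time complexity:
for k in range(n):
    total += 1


Per nesting level: O(n) = O(n)
Complexity: O(n)


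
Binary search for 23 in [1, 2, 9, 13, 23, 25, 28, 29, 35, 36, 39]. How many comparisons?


Search for 23:
[0,10] mid=5 arr[5]=25
[0,4] mid=2 arr[2]=9
[3,4] mid=3 arr[3]=13
[4,4] mid=4 arr[4]=23
Total: 4 comparisons


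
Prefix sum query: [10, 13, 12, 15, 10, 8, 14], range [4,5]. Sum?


Prefix sums: [0, 10, 23, 35, 50, 60, 68, 82]
Sum[4..5] = prefix[6] - prefix[4] = 68 - 50 = 18


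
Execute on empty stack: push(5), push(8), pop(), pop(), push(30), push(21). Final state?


push(5) -> [5]
push(8) -> [5, 8]
pop() returns 8 -> [5]
pop() returns 5 -> []
push(30) -> [30]
push(21) -> [30, 21]
Final stack (bottom to top): [30, 21]


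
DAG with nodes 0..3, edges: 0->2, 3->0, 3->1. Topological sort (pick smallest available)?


Kahn's algorithm, process smallest node first
Order: [3, 0, 1, 2]


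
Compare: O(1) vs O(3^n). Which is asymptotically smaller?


constant grows slower than exponential (base 3)
O(1) is asymptotically smaller; O(3^n) grows faster


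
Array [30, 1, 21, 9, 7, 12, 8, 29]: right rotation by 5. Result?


Right rotate by 5: [9, 7, 12, 8, 29, 30, 1, 21]


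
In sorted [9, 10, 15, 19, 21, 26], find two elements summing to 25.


Two pointers: lo=0, hi=5
Found pair: (10, 15) summing to 25


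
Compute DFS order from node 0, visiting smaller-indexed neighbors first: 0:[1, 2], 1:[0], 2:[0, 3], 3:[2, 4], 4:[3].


DFS stack-based: start with [0]
Visit order: [0, 1, 2, 3, 4]


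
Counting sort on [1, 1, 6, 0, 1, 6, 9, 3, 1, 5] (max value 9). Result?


Count array: [1, 4, 0, 1, 0, 1, 2, 0, 0, 1]
Reconstruct: [0, 1, 1, 1, 1, 3, 5, 6, 6, 9]


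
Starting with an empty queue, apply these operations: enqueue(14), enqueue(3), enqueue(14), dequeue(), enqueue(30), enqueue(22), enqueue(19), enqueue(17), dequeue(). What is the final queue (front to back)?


enqueue(14) -> [14]
enqueue(3) -> [14, 3]
enqueue(14) -> [14, 3, 14]
dequeue() returns 14 -> [3, 14]
enqueue(30) -> [3, 14, 30]
enqueue(22) -> [3, 14, 30, 22]
enqueue(19) -> [3, 14, 30, 22, 19]
enqueue(17) -> [3, 14, 30, 22, 19, 17]
dequeue() returns 3 -> [14, 30, 22, 19, 17]
Final queue (front to back): [14, 30, 22, 19, 17]


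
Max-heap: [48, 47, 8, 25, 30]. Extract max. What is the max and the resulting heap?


Max = 48
Replace root with last, heapify down
Resulting heap: [47, 30, 8, 25]


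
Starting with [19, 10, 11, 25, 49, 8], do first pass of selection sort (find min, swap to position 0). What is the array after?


After one pass: [8, 10, 11, 25, 49, 19]


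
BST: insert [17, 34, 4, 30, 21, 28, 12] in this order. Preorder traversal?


Root = 17; build tree by BST insertion.
Preorder traversal: [17, 4, 12, 34, 30, 21, 28]


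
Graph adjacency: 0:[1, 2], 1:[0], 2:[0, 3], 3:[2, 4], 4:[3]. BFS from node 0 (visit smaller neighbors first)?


BFS queue: start with [0]
Visit order: [0, 1, 2, 3, 4]


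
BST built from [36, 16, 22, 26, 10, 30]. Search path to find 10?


BST root = 36
Search for 10: compare at each node
Path: [36, 16, 10]


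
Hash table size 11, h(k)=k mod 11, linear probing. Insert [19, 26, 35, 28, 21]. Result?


Insertions: 19->slot 8; 26->slot 4; 35->slot 2; 28->slot 6; 21->slot 10
Table: [None, None, 35, None, 26, None, 28, None, 19, None, 21]


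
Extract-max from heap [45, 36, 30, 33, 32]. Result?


Max = 45
Replace root with last, heapify down
Resulting heap: [36, 33, 30, 32]


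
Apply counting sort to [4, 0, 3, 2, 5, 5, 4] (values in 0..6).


Count array: [1, 0, 1, 1, 2, 2, 0]
Reconstruct: [0, 2, 3, 4, 4, 5, 5]


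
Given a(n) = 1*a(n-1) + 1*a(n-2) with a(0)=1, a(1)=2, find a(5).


Build bottom-up:
...a(3)=5, a(4)=8, a(5)=1*8+1*5=13


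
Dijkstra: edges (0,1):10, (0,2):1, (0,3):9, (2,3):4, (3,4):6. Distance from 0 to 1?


Dijkstra from 0:
Distances: {0: 0, 1: 10, 2: 1, 3: 5, 4: 11}
Shortest distance to 1 = 10, path = [0, 1]


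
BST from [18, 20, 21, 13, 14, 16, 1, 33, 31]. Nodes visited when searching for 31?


BST root = 18
Search for 31: compare at each node
Path: [18, 20, 21, 33, 31]


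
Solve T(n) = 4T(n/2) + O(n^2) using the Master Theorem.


a=4, b=2, c=2. log_2(4)=2 = c=2. Case 2: O(n^c log n) = O(n^2 log n)
Complexity: O(n^2 log n)


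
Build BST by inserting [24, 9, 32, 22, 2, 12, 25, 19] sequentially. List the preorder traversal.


Root = 24; build tree by BST insertion.
Preorder traversal: [24, 9, 2, 22, 12, 19, 32, 25]


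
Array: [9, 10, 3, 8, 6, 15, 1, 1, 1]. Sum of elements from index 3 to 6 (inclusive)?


Prefix sums: [0, 9, 19, 22, 30, 36, 51, 52, 53, 54]
Sum[3..6] = prefix[7] - prefix[3] = 52 - 22 = 30


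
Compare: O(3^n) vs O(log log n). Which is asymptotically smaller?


double-logarithmic grows slower than exponential (base 3)
O(log log n) is asymptotically smaller; O(3^n) grows faster


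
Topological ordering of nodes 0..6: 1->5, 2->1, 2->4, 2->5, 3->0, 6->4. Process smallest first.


Kahn's algorithm, process smallest node first
Order: [2, 1, 3, 0, 5, 6, 4]


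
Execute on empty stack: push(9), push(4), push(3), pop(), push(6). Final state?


push(9) -> [9]
push(4) -> [9, 4]
push(3) -> [9, 4, 3]
pop() returns 3 -> [9, 4]
push(6) -> [9, 4, 6]
Final stack (bottom to top): [9, 4, 6]


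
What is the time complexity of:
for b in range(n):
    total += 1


Per nesting level: O(n) = O(n)
Complexity: O(n)


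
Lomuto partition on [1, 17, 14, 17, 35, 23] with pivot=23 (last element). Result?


Elements <= 23 go left of pivot.
Result: [1, 17, 14, 17, 23, 35], pivot at index 4


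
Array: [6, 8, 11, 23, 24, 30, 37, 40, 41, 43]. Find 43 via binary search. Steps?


Search for 43:
[0,9] mid=4 arr[4]=24
[5,9] mid=7 arr[7]=40
[8,9] mid=8 arr[8]=41
[9,9] mid=9 arr[9]=43
Total: 4 comparisons


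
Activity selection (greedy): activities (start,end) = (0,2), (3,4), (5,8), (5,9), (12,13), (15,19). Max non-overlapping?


Greedy: pick earliest-ending, then skip overlaps.
Selected (5 activities): [(0, 2), (3, 4), (5, 8), (12, 13), (15, 19)]


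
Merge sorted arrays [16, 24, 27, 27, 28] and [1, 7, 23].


Compare heads, take smaller each step.
Merged: [1, 7, 16, 23, 24, 27, 27, 28]


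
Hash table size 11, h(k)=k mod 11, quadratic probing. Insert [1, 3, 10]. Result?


Insertions: 1->slot 1; 3->slot 3; 10->slot 10
Table: [None, 1, None, 3, None, None, None, None, None, None, 10]


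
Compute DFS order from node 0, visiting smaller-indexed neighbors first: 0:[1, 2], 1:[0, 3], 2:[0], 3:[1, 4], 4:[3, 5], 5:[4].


DFS stack-based: start with [0]
Visit order: [0, 1, 3, 4, 5, 2]


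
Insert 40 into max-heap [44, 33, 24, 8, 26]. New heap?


Append 40: [44, 33, 24, 8, 26, 40]
Bubble up: swap idx 5(40) with idx 2(24)
Result: [44, 33, 40, 8, 26, 24]


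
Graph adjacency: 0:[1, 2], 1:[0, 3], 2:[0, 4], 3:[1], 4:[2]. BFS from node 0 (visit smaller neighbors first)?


BFS queue: start with [0]
Visit order: [0, 1, 2, 3, 4]


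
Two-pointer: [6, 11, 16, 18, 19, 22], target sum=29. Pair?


Two pointers: lo=0, hi=5
Found pair: (11, 18) summing to 29


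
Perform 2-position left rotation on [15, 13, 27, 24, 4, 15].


Left rotate by 2: [27, 24, 4, 15, 15, 13]


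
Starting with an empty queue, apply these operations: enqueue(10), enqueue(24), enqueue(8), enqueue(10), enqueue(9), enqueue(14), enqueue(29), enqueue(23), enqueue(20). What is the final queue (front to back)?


enqueue(10) -> [10]
enqueue(24) -> [10, 24]
enqueue(8) -> [10, 24, 8]
enqueue(10) -> [10, 24, 8, 10]
enqueue(9) -> [10, 24, 8, 10, 9]
enqueue(14) -> [10, 24, 8, 10, 9, 14]
enqueue(29) -> [10, 24, 8, 10, 9, 14, 29]
enqueue(23) -> [10, 24, 8, 10, 9, 14, 29, 23]
enqueue(20) -> [10, 24, 8, 10, 9, 14, 29, 23, 20]
Final queue (front to back): [10, 24, 8, 10, 9, 14, 29, 23, 20]


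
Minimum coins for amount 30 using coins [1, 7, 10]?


dp[0]=0; dp[i]=1+min(dp[i-c] for c in coins)
...dp[25]=4, dp[26]=5, dp[27]=3, dp[28]=4, dp[29]=5, dp[30]=3
Minimum coins for 30 = 3


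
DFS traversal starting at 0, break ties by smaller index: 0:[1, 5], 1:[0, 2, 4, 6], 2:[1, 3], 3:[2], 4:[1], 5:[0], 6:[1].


DFS stack-based: start with [0]
Visit order: [0, 1, 2, 3, 4, 6, 5]


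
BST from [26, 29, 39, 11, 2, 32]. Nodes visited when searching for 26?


BST root = 26
Search for 26: compare at each node
Path: [26]


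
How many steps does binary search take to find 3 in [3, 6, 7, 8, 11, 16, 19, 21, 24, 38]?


Search for 3:
[0,9] mid=4 arr[4]=11
[0,3] mid=1 arr[1]=6
[0,0] mid=0 arr[0]=3
Total: 3 comparisons


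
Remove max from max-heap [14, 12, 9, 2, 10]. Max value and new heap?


Max = 14
Replace root with last, heapify down
Resulting heap: [12, 10, 9, 2]


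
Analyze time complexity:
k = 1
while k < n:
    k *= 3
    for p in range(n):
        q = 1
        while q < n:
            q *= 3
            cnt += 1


Per nesting level: O(log n) * O(n) * O(log n) = O(n (log n)^2)
Complexity: O(n (log n)^2)


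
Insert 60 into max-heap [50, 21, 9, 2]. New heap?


Append 60: [50, 21, 9, 2, 60]
Bubble up: swap idx 4(60) with idx 1(21); swap idx 1(60) with idx 0(50)
Result: [60, 50, 9, 2, 21]


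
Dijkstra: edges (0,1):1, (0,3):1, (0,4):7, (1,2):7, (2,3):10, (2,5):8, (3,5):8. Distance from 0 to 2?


Dijkstra from 0:
Distances: {0: 0, 1: 1, 2: 8, 3: 1, 4: 7, 5: 9}
Shortest distance to 2 = 8, path = [0, 1, 2]


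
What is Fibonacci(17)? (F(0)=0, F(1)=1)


F(n)=F(n-1)+F(n-2)
...F(15)=610, F(16)=987, F(17)=1597


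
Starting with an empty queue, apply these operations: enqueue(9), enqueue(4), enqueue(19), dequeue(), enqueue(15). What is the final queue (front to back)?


enqueue(9) -> [9]
enqueue(4) -> [9, 4]
enqueue(19) -> [9, 4, 19]
dequeue() returns 9 -> [4, 19]
enqueue(15) -> [4, 19, 15]
Final queue (front to back): [4, 19, 15]


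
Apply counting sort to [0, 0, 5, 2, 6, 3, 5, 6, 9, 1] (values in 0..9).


Count array: [2, 1, 1, 1, 0, 2, 2, 0, 0, 1]
Reconstruct: [0, 0, 1, 2, 3, 5, 5, 6, 6, 9]


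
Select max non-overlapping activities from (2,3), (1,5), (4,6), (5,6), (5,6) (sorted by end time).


Greedy: pick earliest-ending, then skip overlaps.
Selected (2 activities): [(2, 3), (4, 6)]


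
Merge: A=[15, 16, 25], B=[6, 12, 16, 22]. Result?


Compare heads, take smaller each step.
Merged: [6, 12, 15, 16, 16, 22, 25]


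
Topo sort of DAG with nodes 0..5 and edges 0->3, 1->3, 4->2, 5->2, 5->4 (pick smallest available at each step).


Kahn's algorithm, process smallest node first
Order: [0, 1, 3, 5, 4, 2]


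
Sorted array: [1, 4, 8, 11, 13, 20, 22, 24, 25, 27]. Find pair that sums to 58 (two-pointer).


Two pointers: lo=0, hi=9
No pair sums to 58


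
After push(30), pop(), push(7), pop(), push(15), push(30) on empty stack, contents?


push(30) -> [30]
pop() returns 30 -> []
push(7) -> [7]
pop() returns 7 -> []
push(15) -> [15]
push(30) -> [15, 30]
Final stack (bottom to top): [15, 30]


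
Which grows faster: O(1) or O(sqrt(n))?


constant grows slower than sublinear
O(1) is asymptotically smaller; O(sqrt(n)) grows faster


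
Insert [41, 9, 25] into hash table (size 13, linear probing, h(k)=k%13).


Insertions: 41->slot 2; 9->slot 9; 25->slot 12
Table: [None, None, 41, None, None, None, None, None, None, 9, None, None, 25]


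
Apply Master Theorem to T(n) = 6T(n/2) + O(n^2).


a=6, b=2, c=2. log_2(6)=2.585 > c=2. Case 1: O(n^log_b(a)) = O(n^2.585)
Complexity: O(n^2.585)


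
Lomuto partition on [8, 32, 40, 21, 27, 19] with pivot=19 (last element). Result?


Elements <= 19 go left of pivot.
Result: [8, 19, 40, 21, 27, 32], pivot at index 1


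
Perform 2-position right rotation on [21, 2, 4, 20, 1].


Right rotate by 2: [20, 1, 21, 2, 4]


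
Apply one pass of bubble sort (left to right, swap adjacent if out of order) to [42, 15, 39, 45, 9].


After one pass: [15, 39, 42, 9, 45]


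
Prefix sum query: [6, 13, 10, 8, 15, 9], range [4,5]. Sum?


Prefix sums: [0, 6, 19, 29, 37, 52, 61]
Sum[4..5] = prefix[6] - prefix[4] = 61 - 37 = 24


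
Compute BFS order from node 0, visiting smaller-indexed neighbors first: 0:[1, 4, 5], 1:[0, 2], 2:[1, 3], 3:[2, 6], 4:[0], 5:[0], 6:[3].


BFS queue: start with [0]
Visit order: [0, 1, 4, 5, 2, 3, 6]


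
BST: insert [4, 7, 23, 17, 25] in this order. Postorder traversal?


Root = 4; build tree by BST insertion.
Postorder traversal: [17, 25, 23, 7, 4]


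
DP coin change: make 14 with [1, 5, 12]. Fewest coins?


dp[0]=0; dp[i]=1+min(dp[i-c] for c in coins)
...dp[9]=5, dp[10]=2, dp[11]=3, dp[12]=1, dp[13]=2, dp[14]=3
Minimum coins for 14 = 3


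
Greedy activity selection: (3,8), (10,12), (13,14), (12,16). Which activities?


Greedy: pick earliest-ending, then skip overlaps.
Selected (3 activities): [(3, 8), (10, 12), (13, 14)]


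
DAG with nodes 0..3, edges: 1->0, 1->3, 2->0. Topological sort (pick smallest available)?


Kahn's algorithm, process smallest node first
Order: [1, 2, 0, 3]


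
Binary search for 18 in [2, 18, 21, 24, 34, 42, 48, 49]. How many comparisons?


Search for 18:
[0,7] mid=3 arr[3]=24
[0,2] mid=1 arr[1]=18
Total: 2 comparisons


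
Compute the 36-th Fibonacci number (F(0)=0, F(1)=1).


F(n)=F(n-1)+F(n-2)
...F(34)=5702887, F(35)=9227465, F(36)=14930352


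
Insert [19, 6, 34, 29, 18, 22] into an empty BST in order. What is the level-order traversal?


Root = 19; build tree by BST insertion.
Level-Order traversal: [19, 6, 34, 18, 29, 22]


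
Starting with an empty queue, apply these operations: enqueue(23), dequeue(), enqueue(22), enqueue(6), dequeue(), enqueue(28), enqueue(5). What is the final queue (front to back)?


enqueue(23) -> [23]
dequeue() returns 23 -> []
enqueue(22) -> [22]
enqueue(6) -> [22, 6]
dequeue() returns 22 -> [6]
enqueue(28) -> [6, 28]
enqueue(5) -> [6, 28, 5]
Final queue (front to back): [6, 28, 5]


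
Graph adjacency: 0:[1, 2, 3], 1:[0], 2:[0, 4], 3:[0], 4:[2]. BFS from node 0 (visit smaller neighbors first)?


BFS queue: start with [0]
Visit order: [0, 1, 2, 3, 4]


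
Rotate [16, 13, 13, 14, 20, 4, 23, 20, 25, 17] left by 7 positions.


Left rotate by 7: [20, 25, 17, 16, 13, 13, 14, 20, 4, 23]


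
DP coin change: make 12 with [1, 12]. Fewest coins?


dp[0]=0; dp[i]=1+min(dp[i-c] for c in coins)
...dp[7]=7, dp[8]=8, dp[9]=9, dp[10]=10, dp[11]=11, dp[12]=1
Minimum coins for 12 = 1


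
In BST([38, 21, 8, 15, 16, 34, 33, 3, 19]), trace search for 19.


BST root = 38
Search for 19: compare at each node
Path: [38, 21, 8, 15, 16, 19]


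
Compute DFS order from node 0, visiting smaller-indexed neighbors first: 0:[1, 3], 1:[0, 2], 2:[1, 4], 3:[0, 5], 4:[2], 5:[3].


DFS stack-based: start with [0]
Visit order: [0, 1, 2, 4, 3, 5]


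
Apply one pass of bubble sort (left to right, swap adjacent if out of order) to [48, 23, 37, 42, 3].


After one pass: [23, 37, 42, 3, 48]


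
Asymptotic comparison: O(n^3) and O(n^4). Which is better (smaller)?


cubic grows slower than quartic
O(n^3) is asymptotically smaller; O(n^4) grows faster


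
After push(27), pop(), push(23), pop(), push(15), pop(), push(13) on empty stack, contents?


push(27) -> [27]
pop() returns 27 -> []
push(23) -> [23]
pop() returns 23 -> []
push(15) -> [15]
pop() returns 15 -> []
push(13) -> [13]
Final stack (bottom to top): [13]


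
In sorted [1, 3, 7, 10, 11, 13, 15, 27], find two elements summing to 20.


Two pointers: lo=0, hi=7
Found pair: (7, 13) summing to 20


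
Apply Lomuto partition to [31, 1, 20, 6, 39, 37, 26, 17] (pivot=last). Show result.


Elements <= 17 go left of pivot.
Result: [1, 6, 17, 31, 39, 37, 26, 20], pivot at index 2


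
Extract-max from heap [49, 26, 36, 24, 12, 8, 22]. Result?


Max = 49
Replace root with last, heapify down
Resulting heap: [36, 26, 22, 24, 12, 8]


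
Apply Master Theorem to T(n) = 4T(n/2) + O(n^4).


a=4, b=2, c=4. log_2(4)=2 < c=4. Case 3: O(n^c) = O(n^4)
Complexity: O(n^4)


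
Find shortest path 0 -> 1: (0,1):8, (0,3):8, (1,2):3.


Dijkstra from 0:
Distances: {0: 0, 1: 8, 2: 11, 3: 8}
Shortest distance to 1 = 8, path = [0, 1]


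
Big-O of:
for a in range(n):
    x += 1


Per nesting level: O(n) = O(n)
Complexity: O(n)


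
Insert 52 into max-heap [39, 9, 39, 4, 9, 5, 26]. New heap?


Append 52: [39, 9, 39, 4, 9, 5, 26, 52]
Bubble up: swap idx 7(52) with idx 3(4); swap idx 3(52) with idx 1(9); swap idx 1(52) with idx 0(39)
Result: [52, 39, 39, 9, 9, 5, 26, 4]


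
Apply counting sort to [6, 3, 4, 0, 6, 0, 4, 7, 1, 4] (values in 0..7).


Count array: [2, 1, 0, 1, 3, 0, 2, 1]
Reconstruct: [0, 0, 1, 3, 4, 4, 4, 6, 6, 7]


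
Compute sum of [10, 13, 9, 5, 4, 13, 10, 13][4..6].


Prefix sums: [0, 10, 23, 32, 37, 41, 54, 64, 77]
Sum[4..6] = prefix[7] - prefix[4] = 64 - 37 = 27


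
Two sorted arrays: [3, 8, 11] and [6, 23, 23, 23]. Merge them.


Compare heads, take smaller each step.
Merged: [3, 6, 8, 11, 23, 23, 23]


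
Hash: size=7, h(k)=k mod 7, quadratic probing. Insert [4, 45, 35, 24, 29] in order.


Insertions: 4->slot 4; 45->slot 3; 35->slot 0; 24->slot 5; 29->slot 1
Table: [35, 29, None, 45, 4, 24, None]


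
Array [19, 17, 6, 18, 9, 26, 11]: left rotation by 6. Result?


Left rotate by 6: [11, 19, 17, 6, 18, 9, 26]


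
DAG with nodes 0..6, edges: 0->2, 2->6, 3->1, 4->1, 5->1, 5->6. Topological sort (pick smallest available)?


Kahn's algorithm, process smallest node first
Order: [0, 2, 3, 4, 5, 1, 6]


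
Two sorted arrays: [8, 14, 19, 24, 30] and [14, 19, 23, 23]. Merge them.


Compare heads, take smaller each step.
Merged: [8, 14, 14, 19, 19, 23, 23, 24, 30]


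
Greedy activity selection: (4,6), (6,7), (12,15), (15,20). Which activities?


Greedy: pick earliest-ending, then skip overlaps.
Selected (4 activities): [(4, 6), (6, 7), (12, 15), (15, 20)]


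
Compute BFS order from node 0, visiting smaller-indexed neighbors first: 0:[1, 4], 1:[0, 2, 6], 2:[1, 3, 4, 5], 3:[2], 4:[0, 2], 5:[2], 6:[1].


BFS queue: start with [0]
Visit order: [0, 1, 4, 2, 6, 3, 5]


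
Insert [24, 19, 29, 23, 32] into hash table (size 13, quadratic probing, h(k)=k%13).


Insertions: 24->slot 11; 19->slot 6; 29->slot 3; 23->slot 10; 32->slot 7
Table: [None, None, None, 29, None, None, 19, 32, None, None, 23, 24, None]


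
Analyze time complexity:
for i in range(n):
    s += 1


Per nesting level: O(n) = O(n)
Complexity: O(n)


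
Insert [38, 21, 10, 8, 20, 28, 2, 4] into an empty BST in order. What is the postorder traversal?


Root = 38; build tree by BST insertion.
Postorder traversal: [4, 2, 8, 20, 10, 28, 21, 38]


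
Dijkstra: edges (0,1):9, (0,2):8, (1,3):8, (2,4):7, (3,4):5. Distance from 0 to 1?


Dijkstra from 0:
Distances: {0: 0, 1: 9, 2: 8, 3: 17, 4: 15}
Shortest distance to 1 = 9, path = [0, 1]


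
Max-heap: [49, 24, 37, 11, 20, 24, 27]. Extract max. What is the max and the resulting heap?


Max = 49
Replace root with last, heapify down
Resulting heap: [37, 24, 27, 11, 20, 24]


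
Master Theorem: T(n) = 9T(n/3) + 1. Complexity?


a=9, b=3, c=0. log_3(9)=2 > c=0. Case 1: O(n^log_b(a)) = O(n^2)
Complexity: O(n^2)


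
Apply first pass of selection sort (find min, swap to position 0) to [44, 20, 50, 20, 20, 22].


After one pass: [20, 44, 50, 20, 20, 22]


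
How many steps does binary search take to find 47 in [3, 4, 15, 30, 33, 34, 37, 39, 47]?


Search for 47:
[0,8] mid=4 arr[4]=33
[5,8] mid=6 arr[6]=37
[7,8] mid=7 arr[7]=39
[8,8] mid=8 arr[8]=47
Total: 4 comparisons


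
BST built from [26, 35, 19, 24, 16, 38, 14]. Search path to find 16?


BST root = 26
Search for 16: compare at each node
Path: [26, 19, 16]


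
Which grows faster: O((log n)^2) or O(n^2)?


polylogarithmic grows slower than quadratic
O((log n)^2) is asymptotically smaller; O(n^2) grows faster


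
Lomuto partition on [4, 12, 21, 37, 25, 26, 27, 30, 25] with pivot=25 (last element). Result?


Elements <= 25 go left of pivot.
Result: [4, 12, 21, 25, 25, 26, 27, 30, 37], pivot at index 4


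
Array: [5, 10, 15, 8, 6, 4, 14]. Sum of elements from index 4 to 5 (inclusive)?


Prefix sums: [0, 5, 15, 30, 38, 44, 48, 62]
Sum[4..5] = prefix[6] - prefix[4] = 48 - 38 = 10


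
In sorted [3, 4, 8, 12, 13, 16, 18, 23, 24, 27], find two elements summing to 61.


Two pointers: lo=0, hi=9
No pair sums to 61
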